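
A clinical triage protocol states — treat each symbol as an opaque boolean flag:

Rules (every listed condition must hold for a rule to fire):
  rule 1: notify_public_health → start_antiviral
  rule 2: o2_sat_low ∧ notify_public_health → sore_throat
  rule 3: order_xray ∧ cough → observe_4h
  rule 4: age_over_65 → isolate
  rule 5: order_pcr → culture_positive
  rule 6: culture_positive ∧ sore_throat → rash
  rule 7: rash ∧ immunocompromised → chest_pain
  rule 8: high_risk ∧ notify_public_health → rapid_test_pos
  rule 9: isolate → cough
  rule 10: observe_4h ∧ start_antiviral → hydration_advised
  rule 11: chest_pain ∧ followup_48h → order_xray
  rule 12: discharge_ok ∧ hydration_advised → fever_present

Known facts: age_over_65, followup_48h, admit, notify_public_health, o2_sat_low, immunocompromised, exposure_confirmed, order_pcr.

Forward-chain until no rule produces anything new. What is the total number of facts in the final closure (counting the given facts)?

18

[1] rule 1 [notify_public_health → start_antiviral]; rule 2 [o2_sat_low ∧ notify_public_health → sore_throat]; rule 4 [age_over_65 → isolate]; rule 5 [order_pcr → culture_positive]. ⇒ new: start_antiviral, sore_throat, isolate, culture_positive.
[2] rule 6 [culture_positive ∧ sore_throat → rash]; rule 9 [isolate → cough]. ⇒ new: rash, cough.
[3] rule 7 [rash ∧ immunocompromised → chest_pain]. ⇒ new: chest_pain.
[4] rule 11 [chest_pain ∧ followup_48h → order_xray]. ⇒ new: order_xray.
[5] rule 3 [order_xray ∧ cough → observe_4h]. ⇒ new: observe_4h.
[6] rule 10 [observe_4h ∧ start_antiviral → hydration_advised]. ⇒ new: hydration_advised.
Closure: {admit, age_over_65, chest_pain, cough, culture_positive, exposure_confirmed, followup_48h, hydration_advised, immunocompromised, isolate, notify_public_health, o2_sat_low, observe_4h, order_pcr, order_xray, rash, sore_throat, start_antiviral} — 18 facts.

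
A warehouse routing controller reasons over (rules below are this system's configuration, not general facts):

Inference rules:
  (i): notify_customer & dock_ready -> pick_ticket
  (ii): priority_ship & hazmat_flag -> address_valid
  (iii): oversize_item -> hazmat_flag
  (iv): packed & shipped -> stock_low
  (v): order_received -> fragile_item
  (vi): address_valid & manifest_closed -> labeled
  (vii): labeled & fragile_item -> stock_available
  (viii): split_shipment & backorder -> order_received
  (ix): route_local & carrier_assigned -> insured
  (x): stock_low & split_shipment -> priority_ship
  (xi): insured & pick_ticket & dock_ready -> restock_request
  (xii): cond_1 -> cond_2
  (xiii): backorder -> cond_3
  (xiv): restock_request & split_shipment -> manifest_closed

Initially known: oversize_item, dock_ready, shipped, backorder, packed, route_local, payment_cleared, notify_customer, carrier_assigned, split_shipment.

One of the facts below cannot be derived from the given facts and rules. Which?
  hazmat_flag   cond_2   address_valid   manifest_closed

cond_2

Round 1: (i) [notify_customer & dock_ready -> pick_ticket]; (iii) [oversize_item -> hazmat_flag]; (iv) [packed & shipped -> stock_low]; (viii) [split_shipment & backorder -> order_received]; (ix) [route_local & carrier_assigned -> insured]; (xiii) [backorder -> cond_3]. New: pick_ticket, hazmat_flag, stock_low, order_received, insured, cond_3.
Round 2: (v) [order_received -> fragile_item]; (x) [stock_low & split_shipment -> priority_ship]; (xi) [insured & pick_ticket & dock_ready -> restock_request]. New: fragile_item, priority_ship, restock_request.
Round 3: (ii) [priority_ship & hazmat_flag -> address_valid]; (xiv) [restock_request & split_shipment -> manifest_closed]. New: address_valid, manifest_closed.
Round 4: (vi) [address_valid & manifest_closed -> labeled]. New: labeled.
Round 5: (vii) [labeled & fragile_item -> stock_available]. New: stock_available.
Derived: manifest_closed (round 3), hazmat_flag (round 1), address_valid (round 3). cond_2 never appears in any round.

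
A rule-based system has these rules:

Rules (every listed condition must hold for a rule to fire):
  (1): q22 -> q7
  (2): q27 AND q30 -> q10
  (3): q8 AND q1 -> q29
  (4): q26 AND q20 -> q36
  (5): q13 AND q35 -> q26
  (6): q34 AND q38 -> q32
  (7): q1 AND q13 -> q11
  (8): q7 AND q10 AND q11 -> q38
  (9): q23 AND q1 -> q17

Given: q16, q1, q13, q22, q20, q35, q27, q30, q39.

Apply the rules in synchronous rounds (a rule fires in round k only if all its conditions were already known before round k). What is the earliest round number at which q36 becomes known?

[1] (1) [q22 -> q7]; (2) [q27 AND q30 -> q10]; (5) [q13 AND q35 -> q26]; (7) [q1 AND q13 -> q11]. ⇒ new: q7, q10, q26, q11.
[2] (4) [q26 AND q20 -> q36]; (8) [q7 AND q10 AND q11 -> q38]. ⇒ new: q36, q38.
q36 first appears in round 2.

2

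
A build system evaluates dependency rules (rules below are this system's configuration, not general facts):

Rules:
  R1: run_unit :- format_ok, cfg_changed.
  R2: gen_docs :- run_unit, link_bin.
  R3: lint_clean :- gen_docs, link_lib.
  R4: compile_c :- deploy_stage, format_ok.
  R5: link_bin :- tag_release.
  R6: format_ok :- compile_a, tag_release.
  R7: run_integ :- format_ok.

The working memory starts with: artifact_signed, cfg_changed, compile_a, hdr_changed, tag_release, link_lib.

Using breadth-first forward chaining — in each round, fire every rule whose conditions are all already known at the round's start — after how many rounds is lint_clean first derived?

Round 1 — R5, R6, derive link_bin, format_ok.
Round 2 — R1, R7, derive run_unit, run_integ.
Round 3 — R2, derive gen_docs.
Round 4 — R3, derive lint_clean.
lint_clean first appears in round 4.

4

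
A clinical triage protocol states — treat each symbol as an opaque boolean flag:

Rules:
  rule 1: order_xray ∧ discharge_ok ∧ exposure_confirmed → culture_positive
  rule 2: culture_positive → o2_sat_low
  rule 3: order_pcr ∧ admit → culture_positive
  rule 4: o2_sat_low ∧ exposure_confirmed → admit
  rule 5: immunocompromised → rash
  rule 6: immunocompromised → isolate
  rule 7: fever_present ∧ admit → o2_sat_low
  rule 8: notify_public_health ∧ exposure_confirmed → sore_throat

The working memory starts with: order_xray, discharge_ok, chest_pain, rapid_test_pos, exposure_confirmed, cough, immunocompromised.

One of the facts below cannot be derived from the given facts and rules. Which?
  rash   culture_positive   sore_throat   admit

sore_throat

[1] rule 1 [order_xray ∧ discharge_ok ∧ exposure_confirmed → culture_positive]; rule 5 [immunocompromised → rash]; rule 6 [immunocompromised → isolate]. ⇒ new: culture_positive, rash, isolate.
[2] rule 2 [culture_positive → o2_sat_low]. ⇒ new: o2_sat_low.
[3] rule 4 [o2_sat_low ∧ exposure_confirmed → admit]. ⇒ new: admit.
Derived: culture_positive (round 1), rash (round 1), admit (round 3). sore_throat never appears in any round.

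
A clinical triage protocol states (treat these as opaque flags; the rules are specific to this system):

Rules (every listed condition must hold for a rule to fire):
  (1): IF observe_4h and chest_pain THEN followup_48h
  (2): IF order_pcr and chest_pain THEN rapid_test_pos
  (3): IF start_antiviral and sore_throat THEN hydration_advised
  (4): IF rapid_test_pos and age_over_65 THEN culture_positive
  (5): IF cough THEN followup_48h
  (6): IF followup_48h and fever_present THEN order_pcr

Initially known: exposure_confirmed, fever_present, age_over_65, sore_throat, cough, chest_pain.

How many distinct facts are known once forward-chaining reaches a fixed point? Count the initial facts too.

Round 1 — (5), derive followup_48h.
Round 2 — (6), derive order_pcr.
Round 3 — (2), derive rapid_test_pos.
Round 4 — (4), derive culture_positive.
Closure: {age_over_65, chest_pain, cough, culture_positive, exposure_confirmed, fever_present, followup_48h, order_pcr, rapid_test_pos, sore_throat} — 10 facts.

10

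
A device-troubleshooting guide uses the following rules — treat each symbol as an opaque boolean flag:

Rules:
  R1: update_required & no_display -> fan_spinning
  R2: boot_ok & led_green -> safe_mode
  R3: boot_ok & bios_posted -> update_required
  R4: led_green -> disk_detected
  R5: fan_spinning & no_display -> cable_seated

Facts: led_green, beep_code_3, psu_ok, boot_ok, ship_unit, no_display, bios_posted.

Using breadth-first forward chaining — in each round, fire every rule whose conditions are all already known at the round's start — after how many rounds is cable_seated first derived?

Round 1 — R2, R3, R4, derive safe_mode, update_required, disk_detected.
Round 2 — R1, derive fan_spinning.
Round 3 — R5, derive cable_seated.
cable_seated first appears in round 3.

3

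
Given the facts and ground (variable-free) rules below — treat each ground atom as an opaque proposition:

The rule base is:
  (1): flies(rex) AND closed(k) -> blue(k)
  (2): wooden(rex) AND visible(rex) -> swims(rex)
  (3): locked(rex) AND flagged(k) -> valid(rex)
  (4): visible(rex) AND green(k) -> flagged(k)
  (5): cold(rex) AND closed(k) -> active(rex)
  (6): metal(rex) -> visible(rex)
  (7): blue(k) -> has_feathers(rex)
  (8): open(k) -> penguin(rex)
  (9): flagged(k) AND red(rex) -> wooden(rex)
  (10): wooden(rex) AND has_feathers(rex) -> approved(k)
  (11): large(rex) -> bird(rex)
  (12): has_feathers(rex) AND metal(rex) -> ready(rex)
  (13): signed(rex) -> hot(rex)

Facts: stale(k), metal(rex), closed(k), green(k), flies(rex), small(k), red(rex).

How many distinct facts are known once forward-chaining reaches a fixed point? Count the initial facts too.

Round 1 — (1), (6), derive blue(k), visible(rex).
Round 2 — (4), (7), derive flagged(k), has_feathers(rex).
Round 3 — (9), (12), derive wooden(rex), ready(rex).
Round 4 — (2), (10), derive swims(rex), approved(k).
Closure: {approved(k), blue(k), closed(k), flagged(k), flies(rex), green(k), has_feathers(rex), metal(rex), ready(rex), red(rex), small(k), stale(k), swims(rex), visible(rex), wooden(rex)} — 15 facts.

15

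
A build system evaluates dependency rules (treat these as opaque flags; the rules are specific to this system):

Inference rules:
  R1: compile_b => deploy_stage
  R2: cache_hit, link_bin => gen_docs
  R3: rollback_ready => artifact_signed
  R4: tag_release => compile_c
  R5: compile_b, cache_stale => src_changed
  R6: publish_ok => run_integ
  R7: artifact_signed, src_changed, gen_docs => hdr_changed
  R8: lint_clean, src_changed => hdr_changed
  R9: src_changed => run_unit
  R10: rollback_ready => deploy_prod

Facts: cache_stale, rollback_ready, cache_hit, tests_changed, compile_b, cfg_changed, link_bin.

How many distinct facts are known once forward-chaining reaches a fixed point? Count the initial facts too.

14

Round 1 — R1, R2, R3, R5, R10, derive deploy_stage, gen_docs, artifact_signed, src_changed, deploy_prod.
Round 2 — R7, R9, derive hdr_changed, run_unit.
Closure: {artifact_signed, cache_hit, cache_stale, cfg_changed, compile_b, deploy_prod, deploy_stage, gen_docs, hdr_changed, link_bin, rollback_ready, run_unit, src_changed, tests_changed} — 14 facts.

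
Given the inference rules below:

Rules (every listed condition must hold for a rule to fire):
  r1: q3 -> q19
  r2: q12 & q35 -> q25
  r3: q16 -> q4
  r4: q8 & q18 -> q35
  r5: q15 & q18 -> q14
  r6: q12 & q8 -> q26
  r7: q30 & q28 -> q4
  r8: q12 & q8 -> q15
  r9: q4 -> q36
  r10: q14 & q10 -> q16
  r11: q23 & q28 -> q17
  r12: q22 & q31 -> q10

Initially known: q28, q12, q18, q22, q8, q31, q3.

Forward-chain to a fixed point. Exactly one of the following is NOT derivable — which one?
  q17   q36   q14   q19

q17

Round 1: r1 [q3 -> q19]; r4 [q8 & q18 -> q35]; r6 [q12 & q8 -> q26]; r8 [q12 & q8 -> q15]; r12 [q22 & q31 -> q10]. New: q19, q35, q26, q15, q10.
Round 2: r2 [q12 & q35 -> q25]; r5 [q15 & q18 -> q14]. New: q25, q14.
Round 3: r10 [q14 & q10 -> q16]. New: q16.
Round 4: r3 [q16 -> q4]. New: q4.
Round 5: r9 [q4 -> q36]. New: q36.
Derived: q19 (round 1), q36 (round 5), q14 (round 2). q17 never appears in any round.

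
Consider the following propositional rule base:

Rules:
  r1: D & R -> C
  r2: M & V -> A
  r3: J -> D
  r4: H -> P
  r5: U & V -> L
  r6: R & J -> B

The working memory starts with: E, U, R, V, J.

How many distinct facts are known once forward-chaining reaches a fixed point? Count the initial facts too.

Round 1 fires r3, r5, r6, giving D, L, B.
Round 2 fires r1, giving C.
Closure: {B, C, D, E, J, L, R, U, V} — 9 facts.

9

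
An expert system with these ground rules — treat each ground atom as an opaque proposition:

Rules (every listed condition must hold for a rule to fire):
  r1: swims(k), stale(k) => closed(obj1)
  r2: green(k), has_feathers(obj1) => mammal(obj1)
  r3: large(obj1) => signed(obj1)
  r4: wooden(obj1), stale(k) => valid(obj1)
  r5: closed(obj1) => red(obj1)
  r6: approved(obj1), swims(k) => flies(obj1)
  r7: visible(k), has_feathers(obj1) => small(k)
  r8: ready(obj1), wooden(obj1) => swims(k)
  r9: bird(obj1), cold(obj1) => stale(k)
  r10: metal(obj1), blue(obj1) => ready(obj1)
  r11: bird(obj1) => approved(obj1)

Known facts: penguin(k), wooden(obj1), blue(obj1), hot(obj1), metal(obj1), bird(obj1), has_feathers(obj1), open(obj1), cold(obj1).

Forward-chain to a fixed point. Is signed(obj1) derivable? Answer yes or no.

Round 1: r9 [bird(obj1), cold(obj1) => stale(k)]; r10 [metal(obj1), blue(obj1) => ready(obj1)]; r11 [bird(obj1) => approved(obj1)]. Adds stale(k), ready(obj1), approved(obj1).
Round 2: r4 [wooden(obj1), stale(k) => valid(obj1)]; r8 [ready(obj1), wooden(obj1) => swims(k)]. Adds valid(obj1), swims(k).
Round 3: r1 [swims(k), stale(k) => closed(obj1)]; r6 [approved(obj1), swims(k) => flies(obj1)]. Adds closed(obj1), flies(obj1).
Round 4: r5 [closed(obj1) => red(obj1)]. Adds red(obj1).
Fixed point reached. signed(obj1) is concluded only by r3; r3 needs large(obj1) (never derived).

no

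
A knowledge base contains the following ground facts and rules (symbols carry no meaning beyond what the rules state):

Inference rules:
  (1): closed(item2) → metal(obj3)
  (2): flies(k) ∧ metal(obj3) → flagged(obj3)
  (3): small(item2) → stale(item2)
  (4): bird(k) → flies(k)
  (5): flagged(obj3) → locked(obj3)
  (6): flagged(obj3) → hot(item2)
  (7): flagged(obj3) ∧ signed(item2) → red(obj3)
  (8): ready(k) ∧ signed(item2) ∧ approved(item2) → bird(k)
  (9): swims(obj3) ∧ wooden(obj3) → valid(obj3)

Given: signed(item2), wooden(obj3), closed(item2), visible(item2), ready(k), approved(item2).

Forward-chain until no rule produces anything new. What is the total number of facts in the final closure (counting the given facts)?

13

Round 1: (1) [closed(item2) → metal(obj3)]; (8) [ready(k) ∧ signed(item2) ∧ approved(item2) → bird(k)]. Adds metal(obj3), bird(k).
Round 2: (4) [bird(k) → flies(k)]. Adds flies(k).
Round 3: (2) [flies(k) ∧ metal(obj3) → flagged(obj3)]. Adds flagged(obj3).
Round 4: (5) [flagged(obj3) → locked(obj3)]; (6) [flagged(obj3) → hot(item2)]; (7) [flagged(obj3) ∧ signed(item2) → red(obj3)]. Adds locked(obj3), hot(item2), red(obj3).
Closure: {approved(item2), bird(k), closed(item2), flagged(obj3), flies(k), hot(item2), locked(obj3), metal(obj3), ready(k), red(obj3), signed(item2), visible(item2), wooden(obj3)} — 13 facts.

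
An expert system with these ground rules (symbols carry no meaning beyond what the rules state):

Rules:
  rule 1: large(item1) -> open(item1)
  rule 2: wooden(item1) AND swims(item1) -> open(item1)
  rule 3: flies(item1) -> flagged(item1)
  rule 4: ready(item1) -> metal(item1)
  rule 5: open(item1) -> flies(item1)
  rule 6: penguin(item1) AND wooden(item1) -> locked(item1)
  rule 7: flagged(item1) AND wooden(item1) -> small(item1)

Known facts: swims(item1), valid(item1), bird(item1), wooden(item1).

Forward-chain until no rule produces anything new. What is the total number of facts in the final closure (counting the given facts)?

8

[1] rule 2 [wooden(item1) AND swims(item1) -> open(item1)]. ⇒ new: open(item1).
[2] rule 5 [open(item1) -> flies(item1)]. ⇒ new: flies(item1).
[3] rule 3 [flies(item1) -> flagged(item1)]. ⇒ new: flagged(item1).
[4] rule 7 [flagged(item1) AND wooden(item1) -> small(item1)]. ⇒ new: small(item1).
Closure: {bird(item1), flagged(item1), flies(item1), open(item1), small(item1), swims(item1), valid(item1), wooden(item1)} — 8 facts.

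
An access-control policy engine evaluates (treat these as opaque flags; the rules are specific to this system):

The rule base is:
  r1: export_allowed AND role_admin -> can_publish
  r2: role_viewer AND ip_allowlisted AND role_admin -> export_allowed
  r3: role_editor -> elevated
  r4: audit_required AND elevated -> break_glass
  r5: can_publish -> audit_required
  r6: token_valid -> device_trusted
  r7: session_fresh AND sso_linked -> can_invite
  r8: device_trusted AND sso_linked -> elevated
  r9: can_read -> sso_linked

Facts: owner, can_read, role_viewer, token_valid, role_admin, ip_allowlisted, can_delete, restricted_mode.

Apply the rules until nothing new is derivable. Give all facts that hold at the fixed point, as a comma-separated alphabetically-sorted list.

[1] r2 [role_viewer AND ip_allowlisted AND role_admin -> export_allowed]; r6 [token_valid -> device_trusted]; r9 [can_read -> sso_linked]. ⇒ new: export_allowed, device_trusted, sso_linked.
[2] r1 [export_allowed AND role_admin -> can_publish]; r8 [device_trusted AND sso_linked -> elevated]. ⇒ new: can_publish, elevated.
[3] r5 [can_publish -> audit_required]. ⇒ new: audit_required.
[4] r4 [audit_required AND elevated -> break_glass]. ⇒ new: break_glass.

audit_required, break_glass, can_delete, can_publish, can_read, device_trusted, elevated, export_allowed, ip_allowlisted, owner, restricted_mode, role_admin, role_viewer, sso_linked, token_valid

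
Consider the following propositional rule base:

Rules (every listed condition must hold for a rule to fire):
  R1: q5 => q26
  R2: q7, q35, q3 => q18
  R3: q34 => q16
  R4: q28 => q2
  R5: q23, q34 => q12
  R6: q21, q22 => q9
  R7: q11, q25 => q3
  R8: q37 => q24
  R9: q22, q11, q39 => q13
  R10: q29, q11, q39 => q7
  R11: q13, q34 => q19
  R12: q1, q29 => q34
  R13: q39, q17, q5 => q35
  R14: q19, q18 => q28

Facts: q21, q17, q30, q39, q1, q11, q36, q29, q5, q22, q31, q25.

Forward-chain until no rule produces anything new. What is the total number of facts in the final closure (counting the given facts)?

Round 1 fires R1, R6, R7, R9, R10, R12, R13, giving q26, q9, q3, q13, q7, q34, q35.
Round 2 fires R2, R3, R11, giving q18, q16, q19.
Round 3 fires R14, giving q28.
Round 4 fires R4, giving q2.
Closure: {q1, q11, q13, q16, q17, q18, q19, q2, q21, q22, q25, q26, q28, q29, q3, q30, q31, q34, q35, q36, q39, q5, q7, q9} — 24 facts.

24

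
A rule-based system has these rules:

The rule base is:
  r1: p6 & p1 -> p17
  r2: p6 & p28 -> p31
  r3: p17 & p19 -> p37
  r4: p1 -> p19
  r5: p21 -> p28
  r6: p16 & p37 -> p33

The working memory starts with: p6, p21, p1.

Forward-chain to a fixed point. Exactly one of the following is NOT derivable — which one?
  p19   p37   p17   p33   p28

Round 1 — r1, r4, r5, derive p17, p19, p28.
Round 2 — r2, r3, derive p31, p37.
Derived: p17 (round 1), p37 (round 2), p19 (round 1), p28 (round 1). p33 never appears in any round.

p33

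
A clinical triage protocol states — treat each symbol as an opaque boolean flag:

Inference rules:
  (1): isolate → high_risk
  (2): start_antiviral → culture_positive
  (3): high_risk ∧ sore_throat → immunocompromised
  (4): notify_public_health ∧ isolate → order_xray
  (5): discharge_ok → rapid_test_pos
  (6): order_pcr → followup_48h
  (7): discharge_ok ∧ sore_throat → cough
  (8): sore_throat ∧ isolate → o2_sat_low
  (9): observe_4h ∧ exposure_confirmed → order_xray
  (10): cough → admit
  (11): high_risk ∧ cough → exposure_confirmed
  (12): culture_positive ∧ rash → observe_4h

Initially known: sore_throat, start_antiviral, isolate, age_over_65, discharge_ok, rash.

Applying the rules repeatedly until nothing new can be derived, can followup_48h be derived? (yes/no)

[1] (1) [isolate → high_risk]; (2) [start_antiviral → culture_positive]; (5) [discharge_ok → rapid_test_pos]; (7) [discharge_ok ∧ sore_throat → cough]; (8) [sore_throat ∧ isolate → o2_sat_low]. ⇒ new: high_risk, culture_positive, rapid_test_pos, cough, o2_sat_low.
[2] (3) [high_risk ∧ sore_throat → immunocompromised]; (10) [cough → admit]; (11) [high_risk ∧ cough → exposure_confirmed]; (12) [culture_positive ∧ rash → observe_4h]. ⇒ new: immunocompromised, admit, exposure_confirmed, observe_4h.
[3] (9) [observe_4h ∧ exposure_confirmed → order_xray]. ⇒ new: order_xray.
Fixed point reached. followup_48h is concluded only by (6); (6) needs order_pcr (never derived).

no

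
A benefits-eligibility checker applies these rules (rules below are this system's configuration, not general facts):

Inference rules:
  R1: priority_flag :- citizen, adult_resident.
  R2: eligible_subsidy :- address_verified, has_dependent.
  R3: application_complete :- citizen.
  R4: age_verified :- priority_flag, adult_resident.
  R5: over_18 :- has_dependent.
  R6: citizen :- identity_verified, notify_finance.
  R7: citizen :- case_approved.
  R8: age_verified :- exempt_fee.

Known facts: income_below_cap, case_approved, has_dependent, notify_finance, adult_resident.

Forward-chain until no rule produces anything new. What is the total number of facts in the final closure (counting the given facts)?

Round 1: R5 [over_18 :- has_dependent.]; R7 [citizen :- case_approved.]. Adds over_18, citizen.
Round 2: R1 [priority_flag :- citizen, adult_resident.]; R3 [application_complete :- citizen.]. Adds priority_flag, application_complete.
Round 3: R4 [age_verified :- priority_flag, adult_resident.]. Adds age_verified.
Closure: {adult_resident, age_verified, application_complete, case_approved, citizen, has_dependent, income_below_cap, notify_finance, over_18, priority_flag} — 10 facts.

10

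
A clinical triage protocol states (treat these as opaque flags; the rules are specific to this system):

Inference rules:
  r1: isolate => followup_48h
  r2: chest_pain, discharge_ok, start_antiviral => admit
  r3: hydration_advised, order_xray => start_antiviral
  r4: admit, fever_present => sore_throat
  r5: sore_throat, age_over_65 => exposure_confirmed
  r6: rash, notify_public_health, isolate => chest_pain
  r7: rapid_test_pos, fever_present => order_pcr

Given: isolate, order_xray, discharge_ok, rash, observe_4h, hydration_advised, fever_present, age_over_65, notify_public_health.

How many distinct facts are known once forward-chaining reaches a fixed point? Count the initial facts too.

Round 1 — r1, r3, r6, derive followup_48h, start_antiviral, chest_pain.
Round 2 — r2, derive admit.
Round 3 — r4, derive sore_throat.
Round 4 — r5, derive exposure_confirmed.
Closure: {admit, age_over_65, chest_pain, discharge_ok, exposure_confirmed, fever_present, followup_48h, hydration_advised, isolate, notify_public_health, observe_4h, order_xray, rash, sore_throat, start_antiviral} — 15 facts.

15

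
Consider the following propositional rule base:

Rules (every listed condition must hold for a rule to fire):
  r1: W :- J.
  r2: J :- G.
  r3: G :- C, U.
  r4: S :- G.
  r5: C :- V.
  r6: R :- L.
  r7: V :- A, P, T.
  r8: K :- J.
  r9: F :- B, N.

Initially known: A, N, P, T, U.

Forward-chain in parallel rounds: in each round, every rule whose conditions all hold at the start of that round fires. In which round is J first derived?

Round 1 fires r7, giving V.
Round 2 fires r5, giving C.
Round 3 fires r3, giving G.
Round 4 fires r2, r4, giving J, S.
J first appears in round 4.

4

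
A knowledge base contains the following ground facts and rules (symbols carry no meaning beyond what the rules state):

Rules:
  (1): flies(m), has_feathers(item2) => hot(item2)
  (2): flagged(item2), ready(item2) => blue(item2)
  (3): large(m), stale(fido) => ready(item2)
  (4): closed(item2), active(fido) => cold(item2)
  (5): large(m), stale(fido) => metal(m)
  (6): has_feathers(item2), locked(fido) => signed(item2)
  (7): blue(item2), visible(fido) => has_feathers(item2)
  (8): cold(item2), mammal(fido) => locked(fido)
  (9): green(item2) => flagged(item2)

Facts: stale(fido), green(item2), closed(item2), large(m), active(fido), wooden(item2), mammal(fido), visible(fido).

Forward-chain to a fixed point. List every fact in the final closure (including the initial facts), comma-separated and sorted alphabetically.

[1] (3) [large(m), stale(fido) => ready(item2)]; (4) [closed(item2), active(fido) => cold(item2)]; (5) [large(m), stale(fido) => metal(m)]; (9) [green(item2) => flagged(item2)]. ⇒ new: ready(item2), cold(item2), metal(m), flagged(item2).
[2] (2) [flagged(item2), ready(item2) => blue(item2)]; (8) [cold(item2), mammal(fido) => locked(fido)]. ⇒ new: blue(item2), locked(fido).
[3] (7) [blue(item2), visible(fido) => has_feathers(item2)]. ⇒ new: has_feathers(item2).
[4] (6) [has_feathers(item2), locked(fido) => signed(item2)]. ⇒ new: signed(item2).

active(fido), blue(item2), closed(item2), cold(item2), flagged(item2), green(item2), has_feathers(item2), large(m), locked(fido), mammal(fido), metal(m), ready(item2), signed(item2), stale(fido), visible(fido), wooden(item2)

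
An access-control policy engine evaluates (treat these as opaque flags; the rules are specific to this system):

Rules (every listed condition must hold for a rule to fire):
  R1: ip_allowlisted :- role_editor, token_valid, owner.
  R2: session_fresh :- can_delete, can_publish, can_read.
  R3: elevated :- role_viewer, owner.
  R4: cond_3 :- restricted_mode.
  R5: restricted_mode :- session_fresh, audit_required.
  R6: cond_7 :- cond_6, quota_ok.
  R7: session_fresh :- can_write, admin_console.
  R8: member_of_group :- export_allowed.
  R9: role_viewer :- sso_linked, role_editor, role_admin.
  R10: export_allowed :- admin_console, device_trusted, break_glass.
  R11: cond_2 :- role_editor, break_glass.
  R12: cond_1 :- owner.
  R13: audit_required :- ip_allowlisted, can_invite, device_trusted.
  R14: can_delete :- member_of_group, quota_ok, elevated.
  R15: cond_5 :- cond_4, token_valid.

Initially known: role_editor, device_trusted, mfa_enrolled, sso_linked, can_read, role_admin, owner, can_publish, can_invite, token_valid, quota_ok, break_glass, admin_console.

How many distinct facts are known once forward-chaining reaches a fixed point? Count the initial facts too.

Round 1 fires R1, R9, R10, R11, R12, giving ip_allowlisted, role_viewer, export_allowed, cond_2, cond_1.
Round 2 fires R3, R8, R13, giving elevated, member_of_group, audit_required.
Round 3 fires R14, giving can_delete.
Round 4 fires R2, giving session_fresh.
Round 5 fires R5, giving restricted_mode.
Round 6 fires R4, giving cond_3.
Closure: {admin_console, audit_required, break_glass, can_delete, can_invite, can_publish, can_read, cond_1, cond_2, cond_3, device_trusted, elevated, export_allowed, ip_allowlisted, member_of_group, mfa_enrolled, owner, quota_ok, restricted_mode, role_admin, role_editor, role_viewer, session_fresh, sso_linked, token_valid} — 25 facts.

25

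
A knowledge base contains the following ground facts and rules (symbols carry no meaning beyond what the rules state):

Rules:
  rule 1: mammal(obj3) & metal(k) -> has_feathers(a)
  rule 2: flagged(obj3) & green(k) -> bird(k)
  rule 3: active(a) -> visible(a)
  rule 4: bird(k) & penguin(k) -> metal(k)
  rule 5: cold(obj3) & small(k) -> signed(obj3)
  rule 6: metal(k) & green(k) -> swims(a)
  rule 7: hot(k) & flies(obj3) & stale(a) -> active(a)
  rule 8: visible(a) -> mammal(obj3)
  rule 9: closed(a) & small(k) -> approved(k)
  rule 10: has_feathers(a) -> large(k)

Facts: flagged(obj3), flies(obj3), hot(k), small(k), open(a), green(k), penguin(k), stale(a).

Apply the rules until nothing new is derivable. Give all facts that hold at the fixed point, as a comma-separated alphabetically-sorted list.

active(a), bird(k), flagged(obj3), flies(obj3), green(k), has_feathers(a), hot(k), large(k), mammal(obj3), metal(k), open(a), penguin(k), small(k), stale(a), swims(a), visible(a)

[1] rule 2 [flagged(obj3) & green(k) -> bird(k)]; rule 7 [hot(k) & flies(obj3) & stale(a) -> active(a)]. ⇒ new: bird(k), active(a).
[2] rule 3 [active(a) -> visible(a)]; rule 4 [bird(k) & penguin(k) -> metal(k)]. ⇒ new: visible(a), metal(k).
[3] rule 6 [metal(k) & green(k) -> swims(a)]; rule 8 [visible(a) -> mammal(obj3)]. ⇒ new: swims(a), mammal(obj3).
[4] rule 1 [mammal(obj3) & metal(k) -> has_feathers(a)]. ⇒ new: has_feathers(a).
[5] rule 10 [has_feathers(a) -> large(k)]. ⇒ new: large(k).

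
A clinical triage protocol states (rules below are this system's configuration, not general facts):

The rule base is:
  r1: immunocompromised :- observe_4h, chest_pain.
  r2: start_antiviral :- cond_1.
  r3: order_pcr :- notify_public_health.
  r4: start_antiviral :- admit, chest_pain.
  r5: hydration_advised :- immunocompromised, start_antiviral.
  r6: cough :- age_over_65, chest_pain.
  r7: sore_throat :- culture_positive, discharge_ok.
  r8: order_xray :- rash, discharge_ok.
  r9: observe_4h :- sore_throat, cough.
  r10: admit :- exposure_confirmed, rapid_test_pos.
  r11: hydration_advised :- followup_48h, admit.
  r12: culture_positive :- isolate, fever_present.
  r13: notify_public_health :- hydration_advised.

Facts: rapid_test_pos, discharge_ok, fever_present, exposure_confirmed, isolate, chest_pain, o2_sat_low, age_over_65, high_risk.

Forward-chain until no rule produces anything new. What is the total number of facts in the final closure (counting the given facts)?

Round 1: r6 [cough :- age_over_65, chest_pain.]; r10 [admit :- exposure_confirmed, rapid_test_pos.]; r12 [culture_positive :- isolate, fever_present.]. Adds cough, admit, culture_positive.
Round 2: r4 [start_antiviral :- admit, chest_pain.]; r7 [sore_throat :- culture_positive, discharge_ok.]. Adds start_antiviral, sore_throat.
Round 3: r9 [observe_4h :- sore_throat, cough.]. Adds observe_4h.
Round 4: r1 [immunocompromised :- observe_4h, chest_pain.]. Adds immunocompromised.
Round 5: r5 [hydration_advised :- immunocompromised, start_antiviral.]. Adds hydration_advised.
Round 6: r13 [notify_public_health :- hydration_advised.]. Adds notify_public_health.
Round 7: r3 [order_pcr :- notify_public_health.]. Adds order_pcr.
Closure: {admit, age_over_65, chest_pain, cough, culture_positive, discharge_ok, exposure_confirmed, fever_present, high_risk, hydration_advised, immunocompromised, isolate, notify_public_health, o2_sat_low, observe_4h, order_pcr, rapid_test_pos, sore_throat, start_antiviral} — 19 facts.

19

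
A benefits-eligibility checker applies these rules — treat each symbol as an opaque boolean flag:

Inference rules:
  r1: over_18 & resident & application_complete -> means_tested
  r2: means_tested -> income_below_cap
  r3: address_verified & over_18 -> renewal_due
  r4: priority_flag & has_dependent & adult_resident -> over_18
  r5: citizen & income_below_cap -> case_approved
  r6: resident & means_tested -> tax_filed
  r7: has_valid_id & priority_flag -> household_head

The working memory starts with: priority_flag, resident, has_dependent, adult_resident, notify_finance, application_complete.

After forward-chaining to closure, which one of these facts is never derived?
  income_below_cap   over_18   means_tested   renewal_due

Round 1: r4 [priority_flag & has_dependent & adult_resident -> over_18]. New: over_18.
Round 2: r1 [over_18 & resident & application_complete -> means_tested]. New: means_tested.
Round 3: r2 [means_tested -> income_below_cap]; r6 [resident & means_tested -> tax_filed]. New: income_below_cap, tax_filed.
Derived: means_tested (round 2), income_below_cap (round 3), over_18 (round 1). renewal_due never appears in any round.

renewal_due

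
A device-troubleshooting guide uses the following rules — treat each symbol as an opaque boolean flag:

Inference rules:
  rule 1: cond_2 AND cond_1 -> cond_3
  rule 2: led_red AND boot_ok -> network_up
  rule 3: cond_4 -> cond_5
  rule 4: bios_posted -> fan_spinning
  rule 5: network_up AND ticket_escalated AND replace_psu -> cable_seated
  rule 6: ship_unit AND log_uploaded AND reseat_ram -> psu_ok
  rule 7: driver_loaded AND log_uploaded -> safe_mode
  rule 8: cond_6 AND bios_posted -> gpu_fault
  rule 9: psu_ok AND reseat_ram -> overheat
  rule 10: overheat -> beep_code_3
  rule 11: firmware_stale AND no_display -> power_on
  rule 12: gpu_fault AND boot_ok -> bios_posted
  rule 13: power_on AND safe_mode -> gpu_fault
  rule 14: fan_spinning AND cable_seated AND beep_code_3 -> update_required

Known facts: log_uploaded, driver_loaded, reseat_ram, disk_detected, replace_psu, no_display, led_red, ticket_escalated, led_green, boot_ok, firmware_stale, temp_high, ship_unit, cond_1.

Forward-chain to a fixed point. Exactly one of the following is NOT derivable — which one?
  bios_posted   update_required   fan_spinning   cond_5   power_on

Round 1: rule 2 [led_red AND boot_ok -> network_up]; rule 6 [ship_unit AND log_uploaded AND reseat_ram -> psu_ok]; rule 7 [driver_loaded AND log_uploaded -> safe_mode]; rule 11 [firmware_stale AND no_display -> power_on]. Adds network_up, psu_ok, safe_mode, power_on.
Round 2: rule 5 [network_up AND ticket_escalated AND replace_psu -> cable_seated]; rule 9 [psu_ok AND reseat_ram -> overheat]; rule 13 [power_on AND safe_mode -> gpu_fault]. Adds cable_seated, overheat, gpu_fault.
Round 3: rule 10 [overheat -> beep_code_3]; rule 12 [gpu_fault AND boot_ok -> bios_posted]. Adds beep_code_3, bios_posted.
Round 4: rule 4 [bios_posted -> fan_spinning]. Adds fan_spinning.
Round 5: rule 14 [fan_spinning AND cable_seated AND beep_code_3 -> update_required]. Adds update_required.
Derived: fan_spinning (round 4), update_required (round 5), power_on (round 1), bios_posted (round 3). cond_5 never appears in any round.

cond_5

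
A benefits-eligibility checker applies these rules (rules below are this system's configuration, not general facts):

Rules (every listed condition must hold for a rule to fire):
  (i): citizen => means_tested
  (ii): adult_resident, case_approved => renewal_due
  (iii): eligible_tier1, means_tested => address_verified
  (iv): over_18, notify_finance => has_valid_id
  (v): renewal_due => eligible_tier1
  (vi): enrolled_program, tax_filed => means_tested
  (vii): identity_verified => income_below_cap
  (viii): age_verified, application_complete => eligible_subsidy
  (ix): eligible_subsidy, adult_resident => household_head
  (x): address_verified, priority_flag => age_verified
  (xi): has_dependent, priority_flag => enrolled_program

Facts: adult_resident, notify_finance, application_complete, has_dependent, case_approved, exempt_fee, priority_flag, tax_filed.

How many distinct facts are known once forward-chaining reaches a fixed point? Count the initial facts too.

[1] (ii) [adult_resident, case_approved => renewal_due]; (xi) [has_dependent, priority_flag => enrolled_program]. ⇒ new: renewal_due, enrolled_program.
[2] (v) [renewal_due => eligible_tier1]; (vi) [enrolled_program, tax_filed => means_tested]. ⇒ new: eligible_tier1, means_tested.
[3] (iii) [eligible_tier1, means_tested => address_verified]. ⇒ new: address_verified.
[4] (x) [address_verified, priority_flag => age_verified]. ⇒ new: age_verified.
[5] (viii) [age_verified, application_complete => eligible_subsidy]. ⇒ new: eligible_subsidy.
[6] (ix) [eligible_subsidy, adult_resident => household_head]. ⇒ new: household_head.
Closure: {address_verified, adult_resident, age_verified, application_complete, case_approved, eligible_subsidy, eligible_tier1, enrolled_program, exempt_fee, has_dependent, household_head, means_tested, notify_finance, priority_flag, renewal_due, tax_filed} — 16 facts.

16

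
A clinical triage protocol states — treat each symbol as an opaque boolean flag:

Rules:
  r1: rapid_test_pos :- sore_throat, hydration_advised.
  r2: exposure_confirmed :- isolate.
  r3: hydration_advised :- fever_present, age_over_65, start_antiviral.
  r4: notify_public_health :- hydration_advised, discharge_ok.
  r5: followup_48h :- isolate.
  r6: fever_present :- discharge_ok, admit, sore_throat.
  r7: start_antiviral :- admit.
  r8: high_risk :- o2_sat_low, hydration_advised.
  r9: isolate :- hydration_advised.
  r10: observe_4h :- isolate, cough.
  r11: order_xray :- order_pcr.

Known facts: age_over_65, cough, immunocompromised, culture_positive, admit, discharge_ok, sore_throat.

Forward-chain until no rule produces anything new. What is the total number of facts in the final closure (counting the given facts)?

Round 1: r6 [fever_present :- discharge_ok, admit, sore_throat.]; r7 [start_antiviral :- admit.]. New: fever_present, start_antiviral.
Round 2: r3 [hydration_advised :- fever_present, age_over_65, start_antiviral.]. New: hydration_advised.
Round 3: r1 [rapid_test_pos :- sore_throat, hydration_advised.]; r4 [notify_public_health :- hydration_advised, discharge_ok.]; r9 [isolate :- hydration_advised.]. New: rapid_test_pos, notify_public_health, isolate.
Round 4: r2 [exposure_confirmed :- isolate.]; r5 [followup_48h :- isolate.]; r10 [observe_4h :- isolate, cough.]. New: exposure_confirmed, followup_48h, observe_4h.
Closure: {admit, age_over_65, cough, culture_positive, discharge_ok, exposure_confirmed, fever_present, followup_48h, hydration_advised, immunocompromised, isolate, notify_public_health, observe_4h, rapid_test_pos, sore_throat, start_antiviral} — 16 facts.

16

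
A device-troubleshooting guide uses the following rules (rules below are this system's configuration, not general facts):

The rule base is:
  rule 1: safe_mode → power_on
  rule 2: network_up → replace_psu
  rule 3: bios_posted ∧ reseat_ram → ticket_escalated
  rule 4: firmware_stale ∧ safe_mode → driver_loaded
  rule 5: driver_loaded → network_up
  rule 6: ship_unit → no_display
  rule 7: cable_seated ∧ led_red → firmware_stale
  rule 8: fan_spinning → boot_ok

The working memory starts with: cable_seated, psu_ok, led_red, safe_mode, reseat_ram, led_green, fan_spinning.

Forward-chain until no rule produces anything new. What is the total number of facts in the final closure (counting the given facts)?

13

Round 1: rule 1 [safe_mode → power_on]; rule 7 [cable_seated ∧ led_red → firmware_stale]; rule 8 [fan_spinning → boot_ok]. Adds power_on, firmware_stale, boot_ok.
Round 2: rule 4 [firmware_stale ∧ safe_mode → driver_loaded]. Adds driver_loaded.
Round 3: rule 5 [driver_loaded → network_up]. Adds network_up.
Round 4: rule 2 [network_up → replace_psu]. Adds replace_psu.
Closure: {boot_ok, cable_seated, driver_loaded, fan_spinning, firmware_stale, led_green, led_red, network_up, power_on, psu_ok, replace_psu, reseat_ram, safe_mode} — 13 facts.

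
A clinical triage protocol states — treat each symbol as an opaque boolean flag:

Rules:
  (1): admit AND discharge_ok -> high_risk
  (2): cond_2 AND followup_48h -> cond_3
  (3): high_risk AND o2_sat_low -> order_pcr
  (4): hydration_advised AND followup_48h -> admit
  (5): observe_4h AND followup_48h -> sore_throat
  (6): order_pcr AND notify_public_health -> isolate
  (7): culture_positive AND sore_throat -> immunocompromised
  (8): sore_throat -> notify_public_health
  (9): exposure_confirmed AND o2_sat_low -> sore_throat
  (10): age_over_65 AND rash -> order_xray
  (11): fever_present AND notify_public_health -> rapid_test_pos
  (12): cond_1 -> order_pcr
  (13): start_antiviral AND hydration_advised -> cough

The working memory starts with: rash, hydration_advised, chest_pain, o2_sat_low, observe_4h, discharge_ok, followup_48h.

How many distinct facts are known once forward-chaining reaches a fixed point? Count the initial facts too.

Round 1: (4) [hydration_advised AND followup_48h -> admit]; (5) [observe_4h AND followup_48h -> sore_throat]. Adds admit, sore_throat.
Round 2: (1) [admit AND discharge_ok -> high_risk]; (8) [sore_throat -> notify_public_health]. Adds high_risk, notify_public_health.
Round 3: (3) [high_risk AND o2_sat_low -> order_pcr]. Adds order_pcr.
Round 4: (6) [order_pcr AND notify_public_health -> isolate]. Adds isolate.
Closure: {admit, chest_pain, discharge_ok, followup_48h, high_risk, hydration_advised, isolate, notify_public_health, o2_sat_low, observe_4h, order_pcr, rash, sore_throat} — 13 facts.

13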